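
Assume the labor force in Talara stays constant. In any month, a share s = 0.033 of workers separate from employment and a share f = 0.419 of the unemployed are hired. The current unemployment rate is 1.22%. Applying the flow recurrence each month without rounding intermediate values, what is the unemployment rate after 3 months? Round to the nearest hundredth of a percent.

Unemployment rate after three months ≈ 6.30%.

With a fixed labor force, u_{t+1} = u_t + s·(1−u_t) − f·u_t = u_t·(1−s−f) + s.
Here 1−s−f = 0.548 and s = 0.033.
u_1 = 0.012200 × 0.548 + 0.033 = 0.039686.
u_2 = 0.039686 × 0.548 + 0.033 = 0.054748.
u_3 = 0.054748 × 0.548 + 0.033 = 0.063002.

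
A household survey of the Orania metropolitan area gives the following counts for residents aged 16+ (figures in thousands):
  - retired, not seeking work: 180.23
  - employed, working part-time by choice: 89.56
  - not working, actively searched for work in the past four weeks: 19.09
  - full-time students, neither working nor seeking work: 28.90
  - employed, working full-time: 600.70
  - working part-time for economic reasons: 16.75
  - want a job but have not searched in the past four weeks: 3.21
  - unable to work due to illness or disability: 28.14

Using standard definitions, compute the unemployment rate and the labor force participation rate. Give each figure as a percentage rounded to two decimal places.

Employed = 89.56 + 600.70 + 16.75 = 707.01 thousand (anyone who worked, including part-time for economic reasons, counts as employed).
Unemployed = 19.09 thousand.
Labor force = 707.01 + 19.09 = 726.10 thousand.
Not in labor force = 180.23 + 28.90 + 3.21 + 28.14 = 240.48 thousand (those not working and not actively searching are outside the labor force — including those who want a job but have given up searching).
Civilian working-age population = 726.10 + 240.48 = 966.58 thousand.
Unemployment rate = 19.09 / 726.10 = 2.63%.
Labor force participation rate = 726.10 / 966.58 = 75.12%.

Unemployment rate ≈ 2.63%; labor force participation rate ≈ 75.12%.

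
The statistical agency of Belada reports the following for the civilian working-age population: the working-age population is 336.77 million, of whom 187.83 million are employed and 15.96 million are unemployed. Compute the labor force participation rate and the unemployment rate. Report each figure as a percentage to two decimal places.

Labor force = employed + unemployed = 187.83 + 15.96 = 203.79 million.
Unemployment rate = 15.96 / 203.79 = 7.83%.
Labor force participation rate = 203.79 / 336.77 = 60.51%.

Labor force participation rate ≈ 60.51%; unemployment rate ≈ 7.83%.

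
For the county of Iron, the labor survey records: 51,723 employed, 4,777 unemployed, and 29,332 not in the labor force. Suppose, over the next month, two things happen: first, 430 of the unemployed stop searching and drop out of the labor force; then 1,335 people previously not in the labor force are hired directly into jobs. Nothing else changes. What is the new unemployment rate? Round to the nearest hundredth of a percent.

Initially, labor force = 51,723 + 4,777 = 56,500, so u = 4,777/56,500 = 8.45%.
After the first change, unemployed and labor force both fall by 430 → E = 51,723, U = 4,347, labor force = 56,070.
After the second change, employed and labor force both rise by 1,335; unemployed unchanged → E = 53,058, U = 4,347, labor force = 57,405.
New unemployment rate = 4,347 / 57,405 = 7.57%.

New unemployment rate ≈ 7.57%.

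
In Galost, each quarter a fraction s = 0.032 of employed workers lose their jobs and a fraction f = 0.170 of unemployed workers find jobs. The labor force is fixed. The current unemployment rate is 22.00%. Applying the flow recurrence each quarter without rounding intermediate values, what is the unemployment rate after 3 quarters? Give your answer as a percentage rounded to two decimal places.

Unemployment rate after three quarters ≈ 18.97%.

With a fixed labor force, u_{t+1} = u_t + s·(1−u_t) − f·u_t = u_t·(1−s−f) + s.
Here 1−s−f = 0.798 and s = 0.032.
u_1 = 0.220000 × 0.798 + 0.032 = 0.207560.
u_2 = 0.207560 × 0.798 + 0.032 = 0.197633.
u_3 = 0.197633 × 0.798 + 0.032 = 0.189711.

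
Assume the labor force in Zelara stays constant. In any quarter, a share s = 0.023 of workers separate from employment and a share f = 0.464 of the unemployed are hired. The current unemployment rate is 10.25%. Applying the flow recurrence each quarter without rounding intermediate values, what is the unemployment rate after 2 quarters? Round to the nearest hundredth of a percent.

Unemployment rate after two quarters ≈ 6.18%.

With a fixed labor force, u_{t+1} = u_t + s·(1−u_t) − f·u_t = u_t·(1−s−f) + s.
Here 1−s−f = 0.513 and s = 0.023.
u_1 = 0.102500 × 0.513 + 0.023 = 0.075582.
u_2 = 0.075582 × 0.513 + 0.023 = 0.061774.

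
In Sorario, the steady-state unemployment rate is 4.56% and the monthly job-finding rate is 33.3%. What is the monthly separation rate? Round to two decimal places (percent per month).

From u* = s/(s+f): s = u·f/(1−u).
s = 0.0456 × 33.3 / (1 − 0.0456) = 1.5185 / 0.9544 ≈ 1.59% per month.

Separation rate ≈ 1.59% per month.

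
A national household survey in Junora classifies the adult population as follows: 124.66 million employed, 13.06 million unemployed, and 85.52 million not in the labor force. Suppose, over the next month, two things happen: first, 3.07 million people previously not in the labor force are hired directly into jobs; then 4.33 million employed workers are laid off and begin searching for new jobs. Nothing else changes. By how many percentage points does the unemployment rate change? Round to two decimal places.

The unemployment rate changes by +2.87 percentage points.

Initially, labor force = 124.66 + 13.06 = 137.72 million, so u = 13.06/137.72 = 9.48%.
After the first change, employed and labor force both rise by 3.07; unemployed unchanged → E = 127.73, U = 13.06, labor force = 140.79 million.
After the second change, employed falls and unemployed rises by 4.33; labor force unchanged → E = 123.40, U = 17.39, labor force = 140.79 million.
New unemployment rate = 17.39 / 140.79 = 12.35%.
Change = 12.35% − 9.48% = +2.87 percentage points.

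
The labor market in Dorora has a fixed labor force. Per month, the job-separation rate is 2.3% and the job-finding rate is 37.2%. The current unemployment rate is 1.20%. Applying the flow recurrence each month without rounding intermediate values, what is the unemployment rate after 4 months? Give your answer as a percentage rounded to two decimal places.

With a fixed labor force, u_{t+1} = u_t + s·(1−u_t) − f·u_t = u_t·(1−s−f) + s.
Here 1−s−f = 0.605 and s = 0.023.
u_1 = 0.012000 × 0.605 + 0.023 = 0.030260.
u_2 = 0.030260 × 0.605 + 0.023 = 0.041307.
u_3 = 0.041307 × 0.605 + 0.023 = 0.047991.
u_4 = 0.047991 × 0.605 + 0.023 = 0.052035.

Unemployment rate after four months ≈ 5.20%.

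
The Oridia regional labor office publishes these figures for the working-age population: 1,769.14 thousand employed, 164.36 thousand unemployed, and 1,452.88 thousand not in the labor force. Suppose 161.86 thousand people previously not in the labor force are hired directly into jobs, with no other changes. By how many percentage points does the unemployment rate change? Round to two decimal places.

Initially, labor force = 1,769.14 + 164.36 = 1,933.50 thousand, so u = 164.36/1,933.50 = 8.50%.
After the change, employed and labor force both rise by 161.86; unemployed unchanged → E = 1,931.00, U = 164.36, labor force = 2,095.36 thousand.
New unemployment rate = 164.36 / 2,095.36 = 7.84%.
Change = 7.84% − 8.50% = −0.66 percentage points.

The unemployment rate changes by −0.66 percentage points.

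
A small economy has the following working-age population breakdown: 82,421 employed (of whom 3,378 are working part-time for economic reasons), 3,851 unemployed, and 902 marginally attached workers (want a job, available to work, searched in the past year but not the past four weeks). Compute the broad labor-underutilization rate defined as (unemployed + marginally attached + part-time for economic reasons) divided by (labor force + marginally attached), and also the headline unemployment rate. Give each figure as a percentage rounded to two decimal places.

Broad underutilization rate ≈ 9.33%; headline unemployment rate ≈ 4.46%.

Labor force = 82,421 + 3,851 = 86,272.
Numerator = 3,851 + 902 + 3,378 = 8,131.
Denominator = 86,272 + 902 = 87,174.
Broad rate = 8,131 / 87,174 = 9.33%.
Headline unemployment rate = 3,851 / 86,272 = 4.46%.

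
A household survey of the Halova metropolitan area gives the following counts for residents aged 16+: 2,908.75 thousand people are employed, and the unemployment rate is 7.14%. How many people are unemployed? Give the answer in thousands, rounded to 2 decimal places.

About 223.65 thousand are unemployed.

Let U be the number unemployed. The labor force is E + U, and U/(E+U) = 0.0714.
So U = 0.0714 × 2,908.75 / (1 − 0.0714) = 207.6847 / 0.9286 ≈ 223.65 thousand.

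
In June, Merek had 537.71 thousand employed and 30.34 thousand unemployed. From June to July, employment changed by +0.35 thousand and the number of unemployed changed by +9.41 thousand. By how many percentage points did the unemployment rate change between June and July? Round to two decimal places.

June: labor force = 537.71 + 30.34 = 568.05; u = 30.34/568.05 = 5.34%.
July: labor force = 538.06 + 39.75 = 577.81; u = 39.75/577.81 = 6.88%.
Change = 6.88% − 5.34% = +1.54 pp.

The unemployment rate changed by +1.54 percentage points.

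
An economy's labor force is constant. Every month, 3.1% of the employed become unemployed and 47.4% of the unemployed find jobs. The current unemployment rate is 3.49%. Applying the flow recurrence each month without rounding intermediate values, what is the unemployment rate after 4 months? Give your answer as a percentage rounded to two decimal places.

With a fixed labor force, u_{t+1} = u_t + s·(1−u_t) − f·u_t = u_t·(1−s−f) + s.
Here 1−s−f = 0.495 and s = 0.031.
u_1 = 0.034900 × 0.495 + 0.031 = 0.048275.
u_2 = 0.048275 × 0.495 + 0.031 = 0.054896.
u_3 = 0.054896 × 0.495 + 0.031 = 0.058174.
u_4 = 0.058174 × 0.495 + 0.031 = 0.059796.

Unemployment rate after four months ≈ 5.98%.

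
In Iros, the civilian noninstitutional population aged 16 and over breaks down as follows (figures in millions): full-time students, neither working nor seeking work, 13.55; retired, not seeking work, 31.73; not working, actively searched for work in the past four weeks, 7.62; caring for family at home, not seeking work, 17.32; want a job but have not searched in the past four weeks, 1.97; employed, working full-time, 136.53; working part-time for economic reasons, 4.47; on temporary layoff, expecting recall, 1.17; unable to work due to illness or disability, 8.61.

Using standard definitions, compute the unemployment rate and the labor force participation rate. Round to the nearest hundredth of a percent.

Employed = 136.53 + 4.47 = 141.00 million (anyone who worked, including part-time for economic reasons, counts as employed).
Unemployed = 7.62 + 1.17 = 8.79 million (jobless and actively searching, or on temporary layoff).
Labor force = 141.00 + 8.79 = 149.79 million.
Not in labor force = 13.55 + 31.73 + 17.32 + 1.97 + 8.61 = 73.18 million (those not working and not actively searching are outside the labor force — including those who want a job but have given up searching).
Civilian working-age population = 149.79 + 73.18 = 222.97 million.
Unemployment rate = 8.79 / 149.79 = 5.87%.
Labor force participation rate = 149.79 / 222.97 = 67.18%.

Unemployment rate ≈ 5.87%; labor force participation rate ≈ 67.18%.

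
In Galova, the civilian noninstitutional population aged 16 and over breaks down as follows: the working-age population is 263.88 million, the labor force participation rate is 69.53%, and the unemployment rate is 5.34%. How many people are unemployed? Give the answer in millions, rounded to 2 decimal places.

Labor force = 0.6953 × 263.88 = 183.48 million.
Unemployed = 0.0534 × 183.48 ≈ 9.80 million.

About 9.80 million are unemployed.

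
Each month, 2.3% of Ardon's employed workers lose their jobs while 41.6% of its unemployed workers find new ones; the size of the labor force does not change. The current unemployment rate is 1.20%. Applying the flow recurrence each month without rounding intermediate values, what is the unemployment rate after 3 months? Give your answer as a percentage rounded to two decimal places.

Unemployment rate after three months ≈ 4.53%.

With a fixed labor force, u_{t+1} = u_t + s·(1−u_t) − f·u_t = u_t·(1−s−f) + s.
Here 1−s−f = 0.561 and s = 0.023.
u_1 = 0.012000 × 0.561 + 0.023 = 0.029732.
u_2 = 0.029732 × 0.561 + 0.023 = 0.039680.
u_3 = 0.039680 × 0.561 + 0.023 = 0.045260.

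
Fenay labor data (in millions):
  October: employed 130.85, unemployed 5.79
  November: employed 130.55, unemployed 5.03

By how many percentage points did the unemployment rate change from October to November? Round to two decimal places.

The unemployment rate changed by −0.53 percentage points.

October: labor force = 130.85 + 5.79 = 136.64; u = 5.79/136.64 = 4.24%.
November: labor force = 130.55 + 5.03 = 135.58; u = 5.03/135.58 = 3.71%.
Change = 3.71% − 4.24% = −0.53 pp.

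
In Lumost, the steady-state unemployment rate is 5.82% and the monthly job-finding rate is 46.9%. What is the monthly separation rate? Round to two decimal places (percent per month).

From u* = s/(s+f): s = u·f/(1−u).
s = 0.0582 × 46.9 / (1 − 0.0582) = 2.7296 / 0.9418 ≈ 2.90% per month.

Separation rate ≈ 2.90% per month.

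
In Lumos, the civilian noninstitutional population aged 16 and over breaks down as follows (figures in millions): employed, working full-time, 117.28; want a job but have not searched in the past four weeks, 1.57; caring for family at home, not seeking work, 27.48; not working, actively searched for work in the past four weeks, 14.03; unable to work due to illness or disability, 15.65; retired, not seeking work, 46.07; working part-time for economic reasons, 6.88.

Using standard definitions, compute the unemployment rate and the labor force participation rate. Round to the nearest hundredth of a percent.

Employed = 117.28 + 6.88 = 124.16 million (anyone who worked, including part-time for economic reasons, counts as employed).
Unemployed = 14.03 million.
Labor force = 124.16 + 14.03 = 138.19 million.
Not in labor force = 1.57 + 27.48 + 15.65 + 46.07 = 90.77 million (those not working and not actively searching are outside the labor force — including those who want a job but have given up searching).
Civilian working-age population = 138.19 + 90.77 = 228.96 million.
Unemployment rate = 14.03 / 138.19 = 10.15%.
Labor force participation rate = 138.19 / 228.96 = 60.36%.

Unemployment rate ≈ 10.15%; labor force participation rate ≈ 60.36%.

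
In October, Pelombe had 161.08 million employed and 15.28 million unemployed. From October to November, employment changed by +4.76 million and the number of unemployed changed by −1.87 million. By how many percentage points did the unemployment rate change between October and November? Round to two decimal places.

The unemployment rate changed by −1.18 percentage points.

October: labor force = 161.08 + 15.28 = 176.36; u = 15.28/176.36 = 8.66%.
November: labor force = 165.84 + 13.41 = 179.25; u = 13.41/179.25 = 7.48%.
Change = 7.48% − 8.66% = −1.18 pp.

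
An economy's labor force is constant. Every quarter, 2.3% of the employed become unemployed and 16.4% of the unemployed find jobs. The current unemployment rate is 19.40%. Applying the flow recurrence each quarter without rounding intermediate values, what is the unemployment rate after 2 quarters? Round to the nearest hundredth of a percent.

With a fixed labor force, u_{t+1} = u_t + s·(1−u_t) − f·u_t = u_t·(1−s−f) + s.
Here 1−s−f = 0.813 and s = 0.023.
u_1 = 0.194000 × 0.813 + 0.023 = 0.180722.
u_2 = 0.180722 × 0.813 + 0.023 = 0.169927.

Unemployment rate after two quarters ≈ 16.99%.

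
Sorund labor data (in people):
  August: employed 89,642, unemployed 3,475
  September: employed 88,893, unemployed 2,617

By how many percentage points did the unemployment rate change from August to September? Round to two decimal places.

August: labor force = 89,642 + 3,475 = 93,117; u = 3,475/93,117 = 3.73%.
September: labor force = 88,893 + 2,617 = 91,510; u = 2,617/91,510 = 2.86%.
Change = 2.86% − 3.73% = −0.87 pp.

The unemployment rate changed by −0.87 percentage points.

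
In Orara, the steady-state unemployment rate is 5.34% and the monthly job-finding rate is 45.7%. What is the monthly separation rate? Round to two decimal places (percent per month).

Separation rate ≈ 2.58% per month.

From u* = s/(s+f): s = u·f/(1−u).
s = 0.0534 × 45.7 / (1 − 0.0534) = 2.4404 / 0.9466 ≈ 2.58% per month.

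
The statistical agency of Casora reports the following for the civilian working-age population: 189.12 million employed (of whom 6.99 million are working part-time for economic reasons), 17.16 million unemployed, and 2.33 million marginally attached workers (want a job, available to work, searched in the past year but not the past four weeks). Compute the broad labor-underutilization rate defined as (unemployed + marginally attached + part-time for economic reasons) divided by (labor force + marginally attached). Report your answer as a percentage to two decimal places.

Labor force = 189.12 + 17.16 = 206.28 million.
Numerator = 17.16 + 2.33 + 6.99 = 26.48 million.
Denominator = 206.28 + 2.33 = 208.61 million.
Broad rate = 26.48 / 208.61 = 12.69%.

Broad underutilization rate ≈ 12.69%.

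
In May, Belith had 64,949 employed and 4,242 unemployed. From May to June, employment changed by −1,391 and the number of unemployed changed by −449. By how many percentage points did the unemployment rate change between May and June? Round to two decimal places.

The unemployment rate changed by −0.50 percentage points.

May: labor force = 64,949 + 4,242 = 69,191; u = 4,242/69,191 = 6.13%.
June: labor force = 63,558 + 3,793 = 67,351; u = 3,793/67,351 = 5.63%.
Change = 5.63% − 6.13% = −0.50 pp.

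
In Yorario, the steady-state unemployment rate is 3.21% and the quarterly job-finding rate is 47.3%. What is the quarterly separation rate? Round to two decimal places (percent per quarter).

From u* = s/(s+f): s = u·f/(1−u).
s = 0.0321 × 47.3 / (1 − 0.0321) = 1.5183 / 0.9679 ≈ 1.57% per quarter.

Separation rate ≈ 1.57% per quarter.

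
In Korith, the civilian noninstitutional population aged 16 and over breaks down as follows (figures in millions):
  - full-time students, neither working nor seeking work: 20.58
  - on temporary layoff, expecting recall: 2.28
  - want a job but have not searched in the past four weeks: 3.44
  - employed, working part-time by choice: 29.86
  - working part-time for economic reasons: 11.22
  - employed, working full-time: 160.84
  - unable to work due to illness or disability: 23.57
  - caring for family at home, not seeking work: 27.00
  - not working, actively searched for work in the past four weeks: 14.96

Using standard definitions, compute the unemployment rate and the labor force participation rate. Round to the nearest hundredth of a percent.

Employed = 29.86 + 11.22 + 160.84 = 201.92 million (anyone who worked, including part-time for economic reasons, counts as employed).
Unemployed = 2.28 + 14.96 = 17.24 million (jobless and actively searching, or on temporary layoff).
Labor force = 201.92 + 17.24 = 219.16 million.
Not in labor force = 20.58 + 3.44 + 23.57 + 27.00 = 74.59 million (those not working and not actively searching are outside the labor force — including those who want a job but have given up searching).
Civilian working-age population = 219.16 + 74.59 = 293.75 million.
Unemployment rate = 17.24 / 219.16 = 7.87%.
Labor force participation rate = 219.16 / 293.75 = 74.61%.

Unemployment rate ≈ 7.87%; labor force participation rate ≈ 74.61%.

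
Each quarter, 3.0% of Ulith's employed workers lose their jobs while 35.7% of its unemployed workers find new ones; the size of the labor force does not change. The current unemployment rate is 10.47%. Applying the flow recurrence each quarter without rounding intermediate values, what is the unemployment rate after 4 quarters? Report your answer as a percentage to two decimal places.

Unemployment rate after four quarters ≈ 8.14%.

With a fixed labor force, u_{t+1} = u_t + s·(1−u_t) − f·u_t = u_t·(1−s−f) + s.
Here 1−s−f = 0.613 and s = 0.030.
u_1 = 0.104700 × 0.613 + 0.030 = 0.094181.
u_2 = 0.094181 × 0.613 + 0.030 = 0.087733.
u_3 = 0.087733 × 0.613 + 0.030 = 0.083780.
u_4 = 0.083780 × 0.613 + 0.030 = 0.081357.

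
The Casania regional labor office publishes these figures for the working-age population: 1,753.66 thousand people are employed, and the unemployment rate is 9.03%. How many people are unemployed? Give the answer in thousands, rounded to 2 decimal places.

About 174.07 thousand are unemployed.

Let U be the number unemployed. The labor force is E + U, and U/(E+U) = 0.0903.
So U = 0.0903 × 1,753.66 / (1 − 0.0903) = 158.3555 / 0.9097 ≈ 174.07 thousand.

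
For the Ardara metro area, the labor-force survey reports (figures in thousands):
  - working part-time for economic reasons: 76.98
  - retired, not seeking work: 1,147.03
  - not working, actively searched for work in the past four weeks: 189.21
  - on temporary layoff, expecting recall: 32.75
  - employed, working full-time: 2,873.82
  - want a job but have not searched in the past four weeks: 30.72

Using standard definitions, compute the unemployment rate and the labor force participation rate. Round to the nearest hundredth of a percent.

Unemployment rate ≈ 7.00%; labor force participation rate ≈ 72.93%.

Employed = 76.98 + 2,873.82 = 2,950.80 thousand (anyone who worked, including part-time for economic reasons, counts as employed).
Unemployed = 189.21 + 32.75 = 221.96 thousand (jobless and actively searching, or on temporary layoff).
Labor force = 2,950.80 + 221.96 = 3,172.76 thousand.
Not in labor force = 1,147.03 + 30.72 = 1,177.75 thousand (those not working and not actively searching are outside the labor force — including those who want a job but have given up searching).
Civilian working-age population = 3,172.76 + 1,177.75 = 4,350.51 thousand.
Unemployment rate = 221.96 / 3,172.76 = 7.00%.
Labor force participation rate = 3,172.76 / 4,350.51 = 72.93%.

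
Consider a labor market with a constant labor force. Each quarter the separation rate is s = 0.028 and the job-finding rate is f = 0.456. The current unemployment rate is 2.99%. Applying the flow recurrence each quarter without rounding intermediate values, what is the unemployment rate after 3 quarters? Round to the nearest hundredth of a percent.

Unemployment rate after three quarters ≈ 5.40%.

With a fixed labor force, u_{t+1} = u_t + s·(1−u_t) − f·u_t = u_t·(1−s−f) + s.
Here 1−s−f = 0.516 and s = 0.028.
u_1 = 0.029900 × 0.516 + 0.028 = 0.043428.
u_2 = 0.043428 × 0.516 + 0.028 = 0.050409.
u_3 = 0.050409 × 0.516 + 0.028 = 0.054011.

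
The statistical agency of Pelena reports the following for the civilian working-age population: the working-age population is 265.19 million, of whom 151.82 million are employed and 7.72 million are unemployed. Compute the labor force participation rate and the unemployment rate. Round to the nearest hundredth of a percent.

Labor force participation rate ≈ 60.16%; unemployment rate ≈ 4.84%.

Labor force = employed + unemployed = 151.82 + 7.72 = 159.54 million.
Unemployment rate = 7.72 / 159.54 = 4.84%.
Labor force participation rate = 159.54 / 265.19 = 60.16%.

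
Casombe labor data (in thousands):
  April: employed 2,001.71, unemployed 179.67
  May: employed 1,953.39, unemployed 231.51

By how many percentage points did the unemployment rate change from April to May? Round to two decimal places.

April: labor force = 2,001.71 + 179.67 = 2,181.38; u = 179.67/2,181.38 = 8.24%.
May: labor force = 1,953.39 + 231.51 = 2,184.90; u = 231.51/2,184.90 = 10.60%.
Change = 10.60% − 8.24% = +2.36 pp.

The unemployment rate changed by +2.36 percentage points.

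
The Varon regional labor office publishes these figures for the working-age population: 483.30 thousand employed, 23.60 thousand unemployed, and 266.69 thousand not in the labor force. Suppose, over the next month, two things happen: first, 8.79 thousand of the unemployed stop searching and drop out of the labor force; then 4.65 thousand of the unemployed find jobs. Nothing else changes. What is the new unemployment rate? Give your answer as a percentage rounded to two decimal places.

Initially, labor force = 483.30 + 23.60 = 506.90 thousand, so u = 23.60/506.90 = 4.66%.
After the first change, unemployed and labor force both fall by 8.79 → E = 483.30, U = 14.81, labor force = 498.11 thousand.
After the second change, unemployed falls and employed rises by 4.65; labor force unchanged → E = 487.95, U = 10.16, labor force = 498.11 thousand.
New unemployment rate = 10.16 / 498.11 = 2.04%.

New unemployment rate ≈ 2.04%.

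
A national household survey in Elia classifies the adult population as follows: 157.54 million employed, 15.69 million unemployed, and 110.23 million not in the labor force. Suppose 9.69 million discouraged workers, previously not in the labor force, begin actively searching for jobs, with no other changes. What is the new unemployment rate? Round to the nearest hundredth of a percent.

Initially, labor force = 157.54 + 15.69 = 173.23 million, so u = 15.69/173.23 = 9.06%.
After the change, unemployed and labor force both rise by 9.69 → E = 157.54, U = 25.38, labor force = 182.92 million.
New unemployment rate = 25.38 / 182.92 = 13.87%.

New unemployment rate ≈ 13.87%.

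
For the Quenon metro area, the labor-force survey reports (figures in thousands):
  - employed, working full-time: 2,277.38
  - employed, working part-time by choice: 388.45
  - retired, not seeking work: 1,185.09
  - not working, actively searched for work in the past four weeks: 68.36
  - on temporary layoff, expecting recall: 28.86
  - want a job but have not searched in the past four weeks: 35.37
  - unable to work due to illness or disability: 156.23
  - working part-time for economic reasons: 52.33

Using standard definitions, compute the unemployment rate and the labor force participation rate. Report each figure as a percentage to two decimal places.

Employed = 2,277.38 + 388.45 + 52.33 = 2,718.16 thousand (anyone who worked, including part-time for economic reasons, counts as employed).
Unemployed = 68.36 + 28.86 = 97.22 thousand (jobless and actively searching, or on temporary layoff).
Labor force = 2,718.16 + 97.22 = 2,815.38 thousand.
Not in labor force = 1,185.09 + 35.37 + 156.23 = 1,376.69 thousand (those not working and not actively searching are outside the labor force — including those who want a job but have given up searching).
Civilian working-age population = 2,815.38 + 1,376.69 = 4,192.07 thousand.
Unemployment rate = 97.22 / 2,815.38 = 3.45%.
Labor force participation rate = 2,815.38 / 4,192.07 = 67.16%.

Unemployment rate ≈ 3.45%; labor force participation rate ≈ 67.16%.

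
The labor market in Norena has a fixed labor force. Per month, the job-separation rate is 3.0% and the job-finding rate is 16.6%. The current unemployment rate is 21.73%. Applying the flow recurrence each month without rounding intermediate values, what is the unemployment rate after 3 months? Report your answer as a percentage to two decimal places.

Unemployment rate after three months ≈ 18.64%.

With a fixed labor force, u_{t+1} = u_t + s·(1−u_t) − f·u_t = u_t·(1−s−f) + s.
Here 1−s−f = 0.804 and s = 0.030.
u_1 = 0.217300 × 0.804 + 0.030 = 0.204709.
u_2 = 0.204709 × 0.804 + 0.030 = 0.194586.
u_3 = 0.194586 × 0.804 + 0.030 = 0.186447.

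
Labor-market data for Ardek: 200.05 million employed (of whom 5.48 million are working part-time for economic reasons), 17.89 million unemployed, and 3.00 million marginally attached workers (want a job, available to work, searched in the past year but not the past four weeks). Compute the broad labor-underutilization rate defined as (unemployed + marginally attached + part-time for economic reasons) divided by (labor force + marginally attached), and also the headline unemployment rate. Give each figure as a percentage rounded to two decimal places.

Broad underutilization rate ≈ 11.94%; headline unemployment rate ≈ 8.21%.

Labor force = 200.05 + 17.89 = 217.94 million.
Numerator = 17.89 + 3.00 + 5.48 = 26.37 million.
Denominator = 217.94 + 3.00 = 220.94 million.
Broad rate = 26.37 / 220.94 = 11.94%.
Headline unemployment rate = 17.89 / 217.94 = 8.21%.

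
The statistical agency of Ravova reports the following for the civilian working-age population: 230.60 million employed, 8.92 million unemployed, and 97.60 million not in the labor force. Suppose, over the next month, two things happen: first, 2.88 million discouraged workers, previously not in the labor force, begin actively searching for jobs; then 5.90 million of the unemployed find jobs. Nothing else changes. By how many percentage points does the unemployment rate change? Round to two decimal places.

Initially, labor force = 230.60 + 8.92 = 239.52 million, so u = 8.92/239.52 = 3.72%.
After the first change, unemployed and labor force both rise by 2.88 → E = 230.60, U = 11.80, labor force = 242.40 million.
After the second change, unemployed falls and employed rises by 5.90; labor force unchanged → E = 236.50, U = 5.90, labor force = 242.40 million.
New unemployment rate = 5.90 / 242.40 = 2.43%.
Change = 2.43% − 3.72% = −1.29 percentage points.

The unemployment rate changes by −1.29 percentage points.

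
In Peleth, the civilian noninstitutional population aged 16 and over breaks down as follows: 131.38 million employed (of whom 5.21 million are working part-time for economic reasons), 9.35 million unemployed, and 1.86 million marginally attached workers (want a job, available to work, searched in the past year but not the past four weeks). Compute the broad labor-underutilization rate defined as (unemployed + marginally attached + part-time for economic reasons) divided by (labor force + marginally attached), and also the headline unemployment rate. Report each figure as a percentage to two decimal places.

Broad underutilization rate ≈ 11.52%; headline unemployment rate ≈ 6.64%.

Labor force = 131.38 + 9.35 = 140.73 million.
Numerator = 9.35 + 1.86 + 5.21 = 16.42 million.
Denominator = 140.73 + 1.86 = 142.59 million.
Broad rate = 16.42 / 142.59 = 11.52%.
Headline unemployment rate = 9.35 / 140.73 = 6.64%.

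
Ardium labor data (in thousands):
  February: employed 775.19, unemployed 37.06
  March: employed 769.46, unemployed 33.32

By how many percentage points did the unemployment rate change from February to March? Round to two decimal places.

The unemployment rate changed by −0.41 percentage points.

February: labor force = 775.19 + 37.06 = 812.25; u = 37.06/812.25 = 4.56%.
March: labor force = 769.46 + 33.32 = 802.78; u = 33.32/802.78 = 4.15%.
Change = 4.15% − 4.56% = −0.41 pp.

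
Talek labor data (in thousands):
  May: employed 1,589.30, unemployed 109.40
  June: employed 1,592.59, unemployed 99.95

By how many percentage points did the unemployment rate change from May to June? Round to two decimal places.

The unemployment rate changed by −0.53 percentage points.

May: labor force = 1,589.30 + 109.40 = 1,698.70; u = 109.40/1,698.70 = 6.44%.
June: labor force = 1,592.59 + 99.95 = 1,692.54; u = 99.95/1,692.54 = 5.91%.
Change = 5.91% − 6.44% = −0.53 pp.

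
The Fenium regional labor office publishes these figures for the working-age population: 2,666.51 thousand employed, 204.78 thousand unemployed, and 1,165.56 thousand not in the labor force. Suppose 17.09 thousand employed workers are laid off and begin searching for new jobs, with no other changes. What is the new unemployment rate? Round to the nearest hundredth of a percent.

New unemployment rate ≈ 7.73%.

Initially, labor force = 2,666.51 + 204.78 = 2,871.29 thousand, so u = 204.78/2,871.29 = 7.13%.
After the change, employed falls and unemployed rises by 17.09; labor force unchanged → E = 2,649.42, U = 221.87, labor force = 2,871.29 thousand.
New unemployment rate = 221.87 / 2,871.29 = 7.73%.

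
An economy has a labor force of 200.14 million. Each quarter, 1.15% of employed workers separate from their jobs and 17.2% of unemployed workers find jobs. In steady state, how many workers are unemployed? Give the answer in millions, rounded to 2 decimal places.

Steady-state unemployment rate u* = s/(s+f) = 1.15/(1.15+17.2) = 0.062670.
Unemployed = u* × labor force = 0.062670 × 200.14 ≈ 12.54 million.

About 12.54 million are unemployed in steady state.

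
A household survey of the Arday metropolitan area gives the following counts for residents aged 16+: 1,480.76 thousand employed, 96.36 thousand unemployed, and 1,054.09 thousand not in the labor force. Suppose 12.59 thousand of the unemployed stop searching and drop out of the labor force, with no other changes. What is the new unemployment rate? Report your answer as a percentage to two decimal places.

Initially, labor force = 1,480.76 + 96.36 = 1,577.12 thousand, so u = 96.36/1,577.12 = 6.11%.
After the change, unemployed and labor force both fall by 12.59 → E = 1,480.76, U = 83.77, labor force = 1,564.53 thousand.
New unemployment rate = 83.77 / 1,564.53 = 5.35%.

New unemployment rate ≈ 5.35%.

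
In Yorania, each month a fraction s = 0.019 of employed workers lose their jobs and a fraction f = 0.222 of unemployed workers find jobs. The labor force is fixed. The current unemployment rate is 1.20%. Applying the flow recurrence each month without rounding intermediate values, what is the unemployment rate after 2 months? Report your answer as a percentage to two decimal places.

Unemployment rate after two months ≈ 4.03%.

With a fixed labor force, u_{t+1} = u_t + s·(1−u_t) − f·u_t = u_t·(1−s−f) + s.
Here 1−s−f = 0.759 and s = 0.019.
u_1 = 0.012000 × 0.759 + 0.019 = 0.028108.
u_2 = 0.028108 × 0.759 + 0.019 = 0.040334.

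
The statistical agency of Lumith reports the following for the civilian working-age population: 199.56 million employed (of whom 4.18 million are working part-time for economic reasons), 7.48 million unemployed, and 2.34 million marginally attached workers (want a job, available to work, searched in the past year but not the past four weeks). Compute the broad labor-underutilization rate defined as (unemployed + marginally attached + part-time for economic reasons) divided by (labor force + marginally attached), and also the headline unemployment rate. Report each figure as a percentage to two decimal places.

Broad underutilization rate ≈ 6.69%; headline unemployment rate ≈ 3.61%.

Labor force = 199.56 + 7.48 = 207.04 million.
Numerator = 7.48 + 2.34 + 4.18 = 14.00 million.
Denominator = 207.04 + 2.34 = 209.38 million.
Broad rate = 14.00 / 209.38 = 6.69%.
Headline unemployment rate = 7.48 / 207.04 = 3.61%.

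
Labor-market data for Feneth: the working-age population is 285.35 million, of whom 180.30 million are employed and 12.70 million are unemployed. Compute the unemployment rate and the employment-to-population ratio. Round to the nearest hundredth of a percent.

Unemployment rate ≈ 6.58%; employment-population ratio ≈ 63.19%.

Labor force = employed + unemployed = 180.30 + 12.70 = 193.00 million.
Unemployment rate = 12.70 / 193.00 = 6.58%.
Employment-population ratio = 180.30 / 285.35 = 63.19%.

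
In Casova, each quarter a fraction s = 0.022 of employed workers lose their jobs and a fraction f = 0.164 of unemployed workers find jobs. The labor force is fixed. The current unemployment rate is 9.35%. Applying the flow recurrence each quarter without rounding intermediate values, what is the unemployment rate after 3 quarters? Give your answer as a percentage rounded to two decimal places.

Unemployment rate after three quarters ≈ 10.49%.

With a fixed labor force, u_{t+1} = u_t + s·(1−u_t) − f·u_t = u_t·(1−s−f) + s.
Here 1−s−f = 0.814 and s = 0.022.
u_1 = 0.093500 × 0.814 + 0.022 = 0.098109.
u_2 = 0.098109 × 0.814 + 0.022 = 0.101861.
u_3 = 0.101861 × 0.814 + 0.022 = 0.104915.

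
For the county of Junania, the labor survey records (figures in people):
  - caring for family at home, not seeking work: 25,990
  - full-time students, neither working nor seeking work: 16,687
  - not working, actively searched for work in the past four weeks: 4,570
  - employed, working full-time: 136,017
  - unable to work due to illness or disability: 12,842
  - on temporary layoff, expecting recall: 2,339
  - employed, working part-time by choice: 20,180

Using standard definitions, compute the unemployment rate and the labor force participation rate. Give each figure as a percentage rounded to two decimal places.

Unemployment rate ≈ 4.24%; labor force participation rate ≈ 74.61%.

Employed = 136,017 + 20,180 = 156,197.
Unemployed = 4,570 + 2,339 = 6,909 (jobless and actively searching, or on temporary layoff).
Labor force = 156,197 + 6,909 = 163,106.
Not in labor force = 25,990 + 16,687 + 12,842 = 55,519 (those not working and not actively searching are outside the labor force).
Civilian working-age population = 163,106 + 55,519 = 218,625.
Unemployment rate = 6,909 / 163,106 = 4.24%.
Labor force participation rate = 163,106 / 218,625 = 74.61%.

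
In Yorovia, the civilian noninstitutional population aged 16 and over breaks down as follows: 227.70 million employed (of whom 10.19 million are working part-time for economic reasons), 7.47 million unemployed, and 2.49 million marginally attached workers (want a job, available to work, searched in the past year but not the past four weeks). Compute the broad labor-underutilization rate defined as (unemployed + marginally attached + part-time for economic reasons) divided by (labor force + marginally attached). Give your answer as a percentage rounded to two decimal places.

Broad underutilization rate ≈ 8.48%.

Labor force = 227.70 + 7.47 = 235.17 million.
Numerator = 7.47 + 2.49 + 10.19 = 20.15 million.
Denominator = 235.17 + 2.49 = 237.66 million.
Broad rate = 20.15 / 237.66 = 8.48%.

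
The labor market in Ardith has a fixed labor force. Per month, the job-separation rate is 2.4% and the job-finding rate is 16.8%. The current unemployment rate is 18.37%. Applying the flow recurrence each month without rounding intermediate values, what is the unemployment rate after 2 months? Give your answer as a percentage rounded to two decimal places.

Unemployment rate after two months ≈ 16.33%.

With a fixed labor force, u_{t+1} = u_t + s·(1−u_t) − f·u_t = u_t·(1−s−f) + s.
Here 1−s−f = 0.808 and s = 0.024.
u_1 = 0.183700 × 0.808 + 0.024 = 0.172430.
u_2 = 0.172430 × 0.808 + 0.024 = 0.163323.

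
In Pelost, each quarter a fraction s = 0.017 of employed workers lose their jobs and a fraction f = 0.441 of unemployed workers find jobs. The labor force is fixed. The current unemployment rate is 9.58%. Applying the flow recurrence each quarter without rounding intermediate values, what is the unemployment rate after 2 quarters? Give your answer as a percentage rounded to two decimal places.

Unemployment rate after two quarters ≈ 5.44%.

With a fixed labor force, u_{t+1} = u_t + s·(1−u_t) − f·u_t = u_t·(1−s−f) + s.
Here 1−s−f = 0.542 and s = 0.017.
u_1 = 0.095800 × 0.542 + 0.017 = 0.068924.
u_2 = 0.068924 × 0.542 + 0.017 = 0.054357.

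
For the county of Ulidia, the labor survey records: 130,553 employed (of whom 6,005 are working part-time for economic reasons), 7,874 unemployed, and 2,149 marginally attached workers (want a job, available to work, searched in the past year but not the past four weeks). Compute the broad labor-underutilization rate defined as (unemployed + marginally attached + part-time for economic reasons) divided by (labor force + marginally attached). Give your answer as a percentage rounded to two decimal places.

Broad underutilization rate ≈ 11.40%.

Labor force = 130,553 + 7,874 = 138,427.
Numerator = 7,874 + 2,149 + 6,005 = 16,028.
Denominator = 138,427 + 2,149 = 140,576.
Broad rate = 16,028 / 140,576 = 11.40%.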